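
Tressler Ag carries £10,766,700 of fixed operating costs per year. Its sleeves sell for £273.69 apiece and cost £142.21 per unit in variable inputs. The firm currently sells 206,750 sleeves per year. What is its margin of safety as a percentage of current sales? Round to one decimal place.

60.4%

Each unit contributes £273.69 − £142.21 = £131.48. Break-even units = £10,766,700 ÷ £131.48 = 81,888.50; break-even revenue = 81,888.50 × £273.69 = £22,412,063.61.
Actual sales revenue = 206,750 × £273.69 = £56,585,407.50.
Margin of safety = (£56,585,407.50 − £22,412,063.61) ÷ £56,585,407.50 = 60.4%.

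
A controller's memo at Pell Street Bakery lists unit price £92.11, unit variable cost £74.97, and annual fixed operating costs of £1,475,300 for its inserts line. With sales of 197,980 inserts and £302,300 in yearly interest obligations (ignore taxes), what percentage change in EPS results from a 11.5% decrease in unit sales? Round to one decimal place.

Contribution at this volume is 197,980 × £17.14 = £3,393,377.20.
Operating income = contribution − fixed costs = £3,393,377.20 − £1,475,300 = £1,918,077.20.
Interest = £302,300.00, so EBIT − I = £1,615,777.20.
DCL = total CM / (EBIT − I) = £3,393,377.20 / £1,615,777.20 = 2.1002.
%ΔEPS = DCL × %ΔSales = 2.1002 × -11.5% = -24.2%.

-24.2%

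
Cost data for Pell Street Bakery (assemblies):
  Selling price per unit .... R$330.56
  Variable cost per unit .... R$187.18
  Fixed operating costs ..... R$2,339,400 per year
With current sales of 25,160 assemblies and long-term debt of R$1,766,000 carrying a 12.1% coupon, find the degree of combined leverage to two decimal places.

Contribution at this volume is 25,160 × R$143.38 = R$3,607,440.80.
Subtracting fixed costs: EBIT = R$3,607,440.80 − R$2,339,400 = R$1,268,040.80. Interest = R$213,686.00.
DOL = R$3,607,440.80 ÷ R$1,268,040.80 = 2.8449; DFL = R$1,268,040.80 ÷ R$1,054,354.80 = 1.2027.
DCL = DOL × DFL = 2.8449 × 1.2027 = 3.4216.

3.42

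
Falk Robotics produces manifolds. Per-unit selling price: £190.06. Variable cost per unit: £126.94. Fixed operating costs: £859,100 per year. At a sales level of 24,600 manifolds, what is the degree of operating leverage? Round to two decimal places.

2.24

Total contribution margin = 24,600 × £63.12 = £1,552,752.00.
Subtracting fixed costs: EBIT = £1,552,752.00 − £859,100 = £693,652.00.
Degree of operating leverage = £1,552,752.00 / £693,652.00 = 2.2385.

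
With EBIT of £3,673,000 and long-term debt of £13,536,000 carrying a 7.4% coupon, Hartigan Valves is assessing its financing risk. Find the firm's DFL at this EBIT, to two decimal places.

1.37

Interest = £1,001,664.00.
Degree of financial leverage = EBIT / (EBIT − interest) = £3,673,000 / £2,671,336.00 = 1.3750.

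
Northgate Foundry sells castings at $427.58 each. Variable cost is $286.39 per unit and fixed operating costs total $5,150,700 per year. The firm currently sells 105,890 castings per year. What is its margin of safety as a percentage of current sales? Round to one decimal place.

65.5%

Contribution margin per unit = $427.58 − $286.39 = $141.19. Break-even units = $5,150,700 ÷ $141.19 = 36,480.63; break-even revenue = 36,480.63 × $427.58 = $15,598,387.32.
Actual sales revenue = 105,890 × $427.58 = $45,276,446.20.
Margin of safety = ($45,276,446.20 − $15,598,387.32) ÷ $45,276,446.20 = 65.5%.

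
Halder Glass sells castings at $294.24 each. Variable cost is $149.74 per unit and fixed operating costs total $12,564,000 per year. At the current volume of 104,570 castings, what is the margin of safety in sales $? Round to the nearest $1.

$5,185,069

Unit CM = price − variable cost = $294.24 − $149.74 = $144.50. Break-even units = $12,564,000 ÷ $144.50 = 86,948.10; break-even revenue = 86,948.10 × $294.24 = $25,583,608.03.
Actual sales revenue = 104,570 × $294.24 = $30,768,676.80.
Margin of safety = $30,768,676.80 − $25,583,608.03 = $5,185,069.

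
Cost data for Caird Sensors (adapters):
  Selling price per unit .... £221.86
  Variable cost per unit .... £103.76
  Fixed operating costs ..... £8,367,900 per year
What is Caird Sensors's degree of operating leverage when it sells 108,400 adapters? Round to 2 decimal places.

2.89

At 108,400 units, contribution = 108,400 × £118.10 = £12,802,040.00.
Operating income = contribution − fixed costs = £12,802,040.00 − £8,367,900 = £4,434,140.00.
Degree of operating leverage = £12,802,040.00 / £4,434,140.00 = 2.8872.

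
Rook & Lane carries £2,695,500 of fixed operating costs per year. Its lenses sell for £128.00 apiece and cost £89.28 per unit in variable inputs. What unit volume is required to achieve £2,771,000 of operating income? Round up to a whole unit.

141,181 lenses

Each unit contributes £128.00 − £89.28 = £38.72.
Need Q such that Q × £38.72 − £2,695,500 = £2,771,000, i.e. Q = £5,466,500 / £38.72 = 141,180.27 → 141,181.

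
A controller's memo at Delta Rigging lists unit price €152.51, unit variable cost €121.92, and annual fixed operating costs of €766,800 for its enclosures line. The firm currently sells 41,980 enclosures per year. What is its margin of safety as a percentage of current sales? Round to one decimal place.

40.3%

Unit CM = price − variable cost = €152.51 − €121.92 = €30.59. Break-even units = €766,800 ÷ €30.59 = 25,067.02; break-even revenue = 25,067.02 × €152.51 = €3,822,970.51.
Actual sales revenue = 41,980 × €152.51 = €6,402,369.80.
Margin of safety = (€6,402,369.80 − €3,822,970.51) ÷ €6,402,369.80 = 40.3%.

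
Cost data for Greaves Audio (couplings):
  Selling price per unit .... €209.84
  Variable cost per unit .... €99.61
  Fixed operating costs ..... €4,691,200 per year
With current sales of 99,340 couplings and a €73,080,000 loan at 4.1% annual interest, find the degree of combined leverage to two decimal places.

Total contribution margin = 99,340 × €110.23 = €10,950,248.20.
Operating income = contribution − fixed costs = €10,950,248.20 − €4,691,200 = €6,259,048.20. Interest = €2,996,280.00.
DOL = €10,950,248.20 ÷ €6,259,048.20 = 1.7495; DFL = €6,259,048.20 ÷ €3,262,768.20 = 1.9183.
DCL = DOL × DFL = 1.7495 × 1.9183 = 3.3561.

3.36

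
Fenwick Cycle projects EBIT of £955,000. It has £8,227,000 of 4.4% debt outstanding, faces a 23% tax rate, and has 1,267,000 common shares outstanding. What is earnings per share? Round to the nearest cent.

Interest = £361,988.00, so EBT = £955,000 − £361,988.00 = £593,012.00.
Net income = £593,012.00 × (1 − 0.23) = £456,619.24.
Per share: £456,619.24 / 1,267,000 shares = £0.36.

£0.36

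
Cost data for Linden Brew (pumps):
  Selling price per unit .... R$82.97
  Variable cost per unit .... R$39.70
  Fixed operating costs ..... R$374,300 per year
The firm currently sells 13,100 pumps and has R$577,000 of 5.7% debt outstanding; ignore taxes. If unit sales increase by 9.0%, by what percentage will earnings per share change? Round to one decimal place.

Total contribution margin = 13,100 × R$43.27 = R$566,837.00.
Operating income = contribution − fixed costs = R$566,837.00 − R$374,300 = R$192,537.00.
Interest = R$32,889.00, so EBIT − I = R$159,648.00.
Degree of combined leverage = contribution ÷ (EBIT − I) = R$566,837.00 ÷ R$159,648.00 = 3.5505.
EPS therefore changes by 3.5505 × (+9.0%) = +32.0%.

+32.0%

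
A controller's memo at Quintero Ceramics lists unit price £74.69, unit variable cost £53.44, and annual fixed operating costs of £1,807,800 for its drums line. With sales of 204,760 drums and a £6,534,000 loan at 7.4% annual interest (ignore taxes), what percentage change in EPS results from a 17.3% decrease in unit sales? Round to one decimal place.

-36.5%

At 204,760 units, contribution = 204,760 × £21.25 = £4,351,150.00.
EBIT = £4,351,150.00 − £1,807,800 = £2,543,350.00.
Interest = £483,516.00, so EBIT − I = £2,059,834.00.
DCL = total CM / (EBIT − I) = £4,351,150.00 / £2,059,834.00 = 2.1124.
%ΔEPS = DCL × %ΔSales = 2.1124 × -17.3% = -36.5%.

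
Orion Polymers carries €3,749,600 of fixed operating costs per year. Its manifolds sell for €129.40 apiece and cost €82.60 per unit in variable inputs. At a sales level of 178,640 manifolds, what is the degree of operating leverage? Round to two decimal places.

1.81

At 178,640 units, contribution = 178,640 × €46.80 = €8,360,352.00.
Subtracting fixed costs: EBIT = €8,360,352.00 − €3,749,600 = €4,610,752.00.
So DOL = total CM / EBIT = €8,360,352.00 / €4,610,752.00 = 1.8132.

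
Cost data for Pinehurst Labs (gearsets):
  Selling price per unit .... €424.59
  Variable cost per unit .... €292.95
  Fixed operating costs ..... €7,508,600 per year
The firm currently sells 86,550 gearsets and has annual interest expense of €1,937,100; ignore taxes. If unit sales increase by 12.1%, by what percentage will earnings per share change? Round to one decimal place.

+70.8%

Contribution at this volume is 86,550 × €131.64 = €11,393,442.00.
Subtracting fixed costs: EBIT = €11,393,442.00 − €7,508,600 = €3,884,842.00.
Interest = €1,937,100.00, so EBIT − I = €1,947,742.00.
Degree of combined leverage = contribution ÷ (EBIT − I) = €11,393,442.00 ÷ €1,947,742.00 = 5.8496.
EPS therefore changes by 5.8496 × (+12.1%) = +70.8%.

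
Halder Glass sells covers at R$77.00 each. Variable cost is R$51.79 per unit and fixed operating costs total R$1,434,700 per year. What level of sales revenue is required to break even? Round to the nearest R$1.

Contribution margin per unit = R$77.00 − R$51.79 = R$25.21, a CM ratio of R$25.21 ÷ R$77.00 = 0.3274.
Break-even revenue = fixed costs × price ÷ CM = R$1,434,700 × R$77.00 ÷ R$25.21 = R$4,382,067.

R$4,382,067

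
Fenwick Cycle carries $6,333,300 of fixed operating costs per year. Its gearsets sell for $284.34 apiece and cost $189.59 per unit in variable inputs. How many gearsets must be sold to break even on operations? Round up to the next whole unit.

66,843 gearsets

Each unit contributes $284.34 − $189.59 = $94.75.
Units to break even: $6,333,300 ÷ $94.75 = 66,842.22, rounded up to 66,843.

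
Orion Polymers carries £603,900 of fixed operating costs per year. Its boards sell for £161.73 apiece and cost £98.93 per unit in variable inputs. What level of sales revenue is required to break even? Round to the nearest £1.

£1,555,235

Contribution margin per unit = £161.73 − £98.93 = £62.80, a CM ratio of £62.80 ÷ £161.73 = 0.3883.
Break-even revenue = fixed costs × price ÷ CM = £603,900 × £161.73 ÷ £62.80 = £1,555,235.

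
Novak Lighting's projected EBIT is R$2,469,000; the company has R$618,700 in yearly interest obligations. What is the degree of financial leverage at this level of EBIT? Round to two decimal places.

1.33

Annual interest charges come to R$618,700.00.
Degree of financial leverage = EBIT / (EBIT − interest) = R$2,469,000 / R$1,850,300.00 = 1.3344.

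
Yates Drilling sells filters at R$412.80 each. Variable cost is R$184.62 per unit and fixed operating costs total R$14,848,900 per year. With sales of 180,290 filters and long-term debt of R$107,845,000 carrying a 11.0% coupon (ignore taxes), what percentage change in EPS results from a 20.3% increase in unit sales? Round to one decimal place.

At 180,290 units, contribution = 180,290 × R$228.18 = R$41,138,572.20.
EBIT = R$41,138,572.20 − R$14,848,900 = R$26,289,672.20.
Interest = R$11,862,950.00, so EBIT − I = R$14,426,722.20.
DCL = total CM / (EBIT − I) = R$41,138,572.20 / R$14,426,722.20 = 2.8516.
EPS therefore changes by 2.8516 × (+20.3%) = +57.9%.

+57.9%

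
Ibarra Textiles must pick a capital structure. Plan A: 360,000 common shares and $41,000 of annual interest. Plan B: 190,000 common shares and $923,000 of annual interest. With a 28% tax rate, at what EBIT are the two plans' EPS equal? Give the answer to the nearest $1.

$1,908,765

Set EPS_A = EPS_B: (EBIT − $41,000)(1 − 0.28) ÷ 360,000 = (EBIT − $923,000)(1 − 0.28) ÷ 190,000.
The (1 − t) factor cancels: (EBIT − 41,000) × 190,000 = (EBIT − 923,000) × 360,000.
EBIT × (360,000 − 190,000) = 923,000 × 360,000 − 41,000 × 190,000 = 324,490,000,000, so EBIT = 324,490,000,000 ÷ 170,000 = 1,908,764.71.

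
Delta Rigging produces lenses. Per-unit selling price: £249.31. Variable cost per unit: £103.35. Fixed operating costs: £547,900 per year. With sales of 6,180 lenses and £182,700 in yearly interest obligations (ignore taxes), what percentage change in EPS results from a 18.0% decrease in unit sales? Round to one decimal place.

Contribution at this volume is 6,180 × £145.96 = £902,032.80.
Subtracting fixed costs: EBIT = £902,032.80 − £547,900 = £354,132.80.
Interest = £182,700.00, so EBIT − I = £171,432.80.
Degree of combined leverage = contribution ÷ (EBIT − I) = £902,032.80 ÷ £171,432.80 = 5.2617.
%ΔEPS = DCL × %ΔSales = 5.2617 × -18.0% = -94.7%.

-94.7%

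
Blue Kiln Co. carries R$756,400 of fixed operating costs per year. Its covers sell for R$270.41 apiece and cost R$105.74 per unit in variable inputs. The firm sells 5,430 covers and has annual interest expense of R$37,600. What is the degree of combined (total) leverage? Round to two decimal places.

8.93

At 5,430 units, contribution = 5,430 × R$164.67 = R$894,158.10.
Operating income = contribution − fixed costs = R$894,158.10 − R$756,400 = R$137,758.10. Interest = R$37,600.00, so EBIT − I = R$100,158.10.
Degree of total leverage = total CM / (EBIT − interest) = R$894,158.10 / R$100,158.10 = 8.9275.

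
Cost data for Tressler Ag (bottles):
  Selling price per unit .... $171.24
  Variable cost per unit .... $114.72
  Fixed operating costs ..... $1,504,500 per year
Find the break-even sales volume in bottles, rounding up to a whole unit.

26,619 bottles

Each unit contributes $171.24 − $114.72 = $56.52.
Break-even volume = fixed costs ÷ CM per unit = $1,504,500 ÷ $56.52 = 26,618.90, so 26,619 bottles.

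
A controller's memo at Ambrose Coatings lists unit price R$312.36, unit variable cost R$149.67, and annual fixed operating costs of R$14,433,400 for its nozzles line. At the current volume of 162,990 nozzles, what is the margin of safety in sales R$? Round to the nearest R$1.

Each unit contributes R$312.36 − R$149.67 = R$162.69. Break-even units = R$14,433,400 ÷ R$162.69 = 88,717.19; break-even revenue = 88,717.19 × R$312.36 = R$27,711,702.16.
Current sales = 162,990 × R$312.36 = R$50,911,556.40.
Margin of safety = R$50,911,556.40 − R$27,711,702.16 = R$23,199,854.

R$23,199,854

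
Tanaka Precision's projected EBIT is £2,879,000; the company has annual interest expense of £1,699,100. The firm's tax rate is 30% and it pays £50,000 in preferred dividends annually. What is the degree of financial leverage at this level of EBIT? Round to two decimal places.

Interest = £1,699,100.00.
Preferred dividends grossed up pre-tax: £50,000 / (1 − 0.30) = £71,428.57.
DFL = EBIT ÷ [EBIT − I − D_p/(1−t)] = £2,879,000 ÷ [£2,879,000 − £1,699,100.00 − £71,428.57] = £2,879,000 ÷ £1,108,471.43 = 2.5973.

2.60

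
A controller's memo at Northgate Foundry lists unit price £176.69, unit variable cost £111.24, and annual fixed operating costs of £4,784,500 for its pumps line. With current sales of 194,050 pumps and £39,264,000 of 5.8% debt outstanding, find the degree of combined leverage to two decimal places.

2.25

At 194,050 units, contribution = 194,050 × £65.45 = £12,700,572.50.
Subtracting fixed costs: EBIT = £12,700,572.50 − £4,784,500 = £7,916,072.50. Interest = £2,277,312.00, so EBIT − I = £5,638,760.50.
DCL = contribution ÷ (EBIT − I) = £12,700,572.50 ÷ £5,638,760.50 = 2.2524.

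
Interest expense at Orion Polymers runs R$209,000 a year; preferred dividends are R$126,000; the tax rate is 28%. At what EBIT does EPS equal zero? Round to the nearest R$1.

R$384,000

Grossing the preferred dividend up to pre-tax terms: R$126,000 / (1 − 0.28) = R$175,000.00.
Financial break-even EBIT = interest + D_p ÷ (1 − t) = R$209,000 + R$175,000.00 = R$384,000.00.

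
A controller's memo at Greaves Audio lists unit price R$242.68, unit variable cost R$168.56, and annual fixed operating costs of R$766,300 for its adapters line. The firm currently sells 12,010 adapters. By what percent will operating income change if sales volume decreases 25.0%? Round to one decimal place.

Contribution at this volume is 12,010 × R$74.12 = R$890,181.20.
Operating income = contribution − fixed costs = R$890,181.20 − R$766,300 = R$123,881.20.
So DOL = total CM / EBIT = R$890,181.20 / R$123,881.20 = 7.1858.
Operating income changes by 7.1858 × -25.0% = -179.6%.

-179.6%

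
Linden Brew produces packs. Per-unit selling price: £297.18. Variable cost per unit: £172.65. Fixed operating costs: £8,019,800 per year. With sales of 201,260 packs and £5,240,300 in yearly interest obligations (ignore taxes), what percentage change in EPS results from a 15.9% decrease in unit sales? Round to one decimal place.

-33.8%

Total contribution margin = 201,260 × £124.53 = £25,062,907.80.
Subtracting fixed costs: EBIT = £25,062,907.80 − £8,019,800 = £17,043,107.80.
Interest = £5,240,300.00, so EBIT − I = £11,802,807.80.
Degree of combined leverage = contribution ÷ (EBIT − I) = £25,062,907.80 ÷ £11,802,807.80 = 2.1235.
EPS therefore changes by 2.1235 × (-15.9%) = -33.8%.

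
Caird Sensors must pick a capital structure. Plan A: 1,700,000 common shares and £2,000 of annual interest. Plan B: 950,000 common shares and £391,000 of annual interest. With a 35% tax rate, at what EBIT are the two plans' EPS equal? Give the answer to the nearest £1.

£883,733

At indifference, (EBIT − 2,000)(1 − t)/1,700,000 = (EBIT − 391,000)(1 − t)/950,000.
Cancelling (1 − t) and cross-multiplying: 950,000·(EBIT − 2,000) = 1,700,000·(EBIT − 391,000).
Solving, EBIT = (391,000·1,700,000 − 2,000·950,000) / (1,700,000 − 950,000) = 662,800,000,000 / 750,000 = 883,733.33.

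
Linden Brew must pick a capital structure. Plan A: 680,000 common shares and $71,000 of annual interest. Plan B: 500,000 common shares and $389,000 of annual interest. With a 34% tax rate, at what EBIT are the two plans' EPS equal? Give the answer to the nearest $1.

$1,272,333

Set EPS_A = EPS_B: (EBIT − $71,000)(1 − 0.34) ÷ 680,000 = (EBIT − $389,000)(1 − 0.34) ÷ 500,000.
The (1 − t) factor cancels: (EBIT − 71,000) × 500,000 = (EBIT − 389,000) × 680,000.
Solving, EBIT = (389,000·680,000 − 71,000·500,000) / (680,000 − 500,000) = 229,020,000,000 / 180,000 = 1,272,333.33.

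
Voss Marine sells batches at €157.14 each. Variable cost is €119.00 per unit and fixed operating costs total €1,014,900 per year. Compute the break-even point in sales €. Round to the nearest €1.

CM per unit = €157.14 − €119.00 = €38.14; CM ratio = €38.14 / €157.14 = 0.2427.
Break-even sales = FC ÷ CM ratio = €1,014,900 × €157.14 / €38.14 = €4,181,473.

€4,181,473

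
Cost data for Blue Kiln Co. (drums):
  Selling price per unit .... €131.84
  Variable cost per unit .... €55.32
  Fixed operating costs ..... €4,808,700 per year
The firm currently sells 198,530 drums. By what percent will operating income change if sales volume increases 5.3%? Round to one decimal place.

+7.8%

At 198,530 units, contribution = 198,530 × €76.52 = €15,191,515.60.
EBIT = €15,191,515.60 − €4,808,700 = €10,382,815.60.
Degree of operating leverage = €15,191,515.60 / €10,382,815.60 = 1.4631.
So EBIT moves 1.4631 × (+5.3%) = +7.8%.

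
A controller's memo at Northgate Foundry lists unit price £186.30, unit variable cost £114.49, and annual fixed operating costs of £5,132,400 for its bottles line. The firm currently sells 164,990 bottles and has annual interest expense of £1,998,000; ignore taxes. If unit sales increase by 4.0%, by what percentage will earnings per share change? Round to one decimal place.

Contribution at this volume is 164,990 × £71.81 = £11,847,931.90.
Operating income = contribution − fixed costs = £11,847,931.90 − £5,132,400 = £6,715,531.90.
After interest of £1,998,000.00, pre-tax earnings = £4,717,531.90.
DCL = total CM / (EBIT − I) = £11,847,931.90 / £4,717,531.90 = 2.5115.
%ΔEPS = DCL × %ΔSales = 2.5115 × +4.0% = +10.0%.

+10.0%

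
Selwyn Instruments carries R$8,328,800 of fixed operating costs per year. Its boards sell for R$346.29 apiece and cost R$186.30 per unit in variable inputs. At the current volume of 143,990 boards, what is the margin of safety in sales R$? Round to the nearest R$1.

R$31,835,044

Contribution margin per unit = R$346.29 − R$186.30 = R$159.99. Break-even units = R$8,328,800 ÷ R$159.99 = 52,058.25; break-even revenue = 52,058.25 × R$346.29 = R$18,027,252.65.
Current sales = 143,990 × R$346.29 = R$49,862,297.10.
Margin of safety = R$49,862,297.10 − R$18,027,252.65 = R$31,835,044.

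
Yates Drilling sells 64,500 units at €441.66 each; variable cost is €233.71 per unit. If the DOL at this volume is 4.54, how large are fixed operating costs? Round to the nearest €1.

€10,458,419

Contribution at this volume is 64,500 × €207.95 = €13,412,775.00.
DOL = contribution / EBIT, so EBIT = €13,412,775.00 / 4.54 = €2,954,355.73.
Fixed costs = CM − EBIT = €13,412,775.00 − €2,954,355.73 = €10,458,419.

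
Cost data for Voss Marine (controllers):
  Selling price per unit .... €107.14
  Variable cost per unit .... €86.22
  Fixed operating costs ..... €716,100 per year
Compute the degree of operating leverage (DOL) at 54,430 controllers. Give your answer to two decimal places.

2.69

Contribution at this volume is 54,430 × €20.92 = €1,138,675.60.
EBIT = €1,138,675.60 − €716,100 = €422,575.60.
Degree of operating leverage = €1,138,675.60 / €422,575.60 = 2.6946.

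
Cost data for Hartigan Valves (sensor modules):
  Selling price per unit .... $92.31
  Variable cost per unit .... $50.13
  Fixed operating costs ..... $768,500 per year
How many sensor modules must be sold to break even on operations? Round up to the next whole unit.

Contribution margin per unit = $92.31 − $50.13 = $42.18.
Break-even Q = $768,500 / $42.18 = 18,219.54 → 18,220 sensor modules.

18,220 sensor modules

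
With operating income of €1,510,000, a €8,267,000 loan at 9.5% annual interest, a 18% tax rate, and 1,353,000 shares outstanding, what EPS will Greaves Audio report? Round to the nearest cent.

€0.44

Interest = €785,365.00, so EBT = €1,510,000 − €785,365.00 = €724,635.00.
After tax at 18%: net income = €724,635.00 × 0.82 = €594,200.70.
EPS = €594,200.70 ÷ 1,353,000 = €0.44.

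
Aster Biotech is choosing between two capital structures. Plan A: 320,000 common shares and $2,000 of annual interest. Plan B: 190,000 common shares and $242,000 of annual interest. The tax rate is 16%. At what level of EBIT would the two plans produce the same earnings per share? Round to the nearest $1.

At indifference, (EBIT − 2,000)(1 − t)/320,000 = (EBIT − 242,000)(1 − t)/190,000.
The (1 − t) factor cancels: (EBIT − 2,000) × 190,000 = (EBIT − 242,000) × 320,000.
EBIT × (320,000 − 190,000) = 242,000 × 320,000 − 2,000 × 190,000 = 77,060,000,000, so EBIT = 77,060,000,000 ÷ 130,000 = 592,769.23.

$592,769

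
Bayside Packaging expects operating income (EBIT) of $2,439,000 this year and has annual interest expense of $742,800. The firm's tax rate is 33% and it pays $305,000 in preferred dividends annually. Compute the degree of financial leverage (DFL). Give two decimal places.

Annual interest charges come to $742,800.00.
Pre-tax preferred-dividend burden = $305,000 ÷ (1 − 0.33) = $455,223.88.
DFL = EBIT ÷ [EBIT − I − D_p/(1−t)] = $2,439,000 ÷ [$2,439,000 − $742,800.00 − $455,223.88] = $2,439,000 ÷ $1,240,976.12 = 1.9654.

1.97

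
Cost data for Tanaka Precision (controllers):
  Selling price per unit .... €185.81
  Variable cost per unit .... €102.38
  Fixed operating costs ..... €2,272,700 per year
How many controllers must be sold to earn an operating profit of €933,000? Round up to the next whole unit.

38,424 controllers

Unit CM = price − variable cost = €185.81 − €102.38 = €83.43.
Required volume = (fixed costs + target profit) ÷ CM = (€2,272,700 + €933,000) ÷ €83.43 = 38,423.83, so 38,424 controllers.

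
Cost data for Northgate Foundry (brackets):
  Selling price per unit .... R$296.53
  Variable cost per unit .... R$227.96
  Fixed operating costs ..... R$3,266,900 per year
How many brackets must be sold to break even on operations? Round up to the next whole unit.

Each unit contributes R$296.53 − R$227.96 = R$68.57.
Units to break even: R$3,266,900 ÷ R$68.57 = 47,643.28, rounded up to 47,644.

47,644 brackets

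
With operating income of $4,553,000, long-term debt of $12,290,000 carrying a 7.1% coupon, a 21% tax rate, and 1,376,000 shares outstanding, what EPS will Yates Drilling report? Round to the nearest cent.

$2.11

Pre-tax income = $4,553,000 − $872,590.00 = $3,680,410.00.
After tax at 21%: net income = $3,680,410.00 × 0.79 = $2,907,523.90.
Per share: $2,907,523.90 / 1,376,000 shares = $2.11.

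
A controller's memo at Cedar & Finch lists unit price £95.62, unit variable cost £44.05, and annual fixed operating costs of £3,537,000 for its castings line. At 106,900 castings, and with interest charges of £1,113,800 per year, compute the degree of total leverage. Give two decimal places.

Contribution at this volume is 106,900 × £51.57 = £5,512,833.00.
Subtracting fixed costs: EBIT = £5,512,833.00 − £3,537,000 = £1,975,833.00. Interest = £1,113,800.00, so EBIT − I = £862,033.00.
DCL = contribution ÷ (EBIT − I) = £5,512,833.00 ÷ £862,033.00 = 6.3952.

6.40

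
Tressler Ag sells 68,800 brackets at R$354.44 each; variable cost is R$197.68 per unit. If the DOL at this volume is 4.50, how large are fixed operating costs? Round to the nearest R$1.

R$8,388,402

Total contribution margin = 68,800 × R$156.76 = R$10,785,088.00.
Since DOL = CM ÷ EBIT, EBIT = R$10,785,088.00 ÷ 4.50 = R$2,396,686.22.
Fixed costs = CM − EBIT = R$10,785,088.00 − R$2,396,686.22 = R$8,388,402.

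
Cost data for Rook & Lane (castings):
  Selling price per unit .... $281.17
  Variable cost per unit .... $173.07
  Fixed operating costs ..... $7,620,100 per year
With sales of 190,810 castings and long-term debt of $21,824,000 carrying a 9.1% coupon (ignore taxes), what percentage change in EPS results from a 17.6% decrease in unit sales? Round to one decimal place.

-32.9%

Contribution at this volume is 190,810 × $108.10 = $20,626,561.00.
Operating income = contribution − fixed costs = $20,626,561.00 − $7,620,100 = $13,006,461.00.
Interest = $1,985,984.00, so EBIT − I = $11,020,477.00.
DCL = total CM / (EBIT − I) = $20,626,561.00 / $11,020,477.00 = 1.8717.
EPS therefore changes by 1.8717 × (-17.6%) = -32.9%.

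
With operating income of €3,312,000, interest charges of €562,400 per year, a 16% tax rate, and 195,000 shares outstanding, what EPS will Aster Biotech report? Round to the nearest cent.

€11.84

Pre-tax income = €3,312,000 − €562,400.00 = €2,749,600.00.
After tax at 16%: net income = €2,749,600.00 × 0.84 = €2,309,664.00.
EPS = €2,309,664.00 ÷ 195,000 = €11.84.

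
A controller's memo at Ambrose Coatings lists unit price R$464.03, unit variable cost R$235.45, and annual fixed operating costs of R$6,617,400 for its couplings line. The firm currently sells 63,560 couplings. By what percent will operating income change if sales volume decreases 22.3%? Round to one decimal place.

-41.0%

Total contribution margin = 63,560 × R$228.58 = R$14,528,544.80.
EBIT = R$14,528,544.80 − R$6,617,400 = R$7,911,144.80.
DOL = contribution ÷ EBIT = R$14,528,544.80 ÷ R$7,911,144.80 = 1.8365.
%ΔEBIT = DOL × %ΔSales = 1.8365 × -22.3% = -41.0%.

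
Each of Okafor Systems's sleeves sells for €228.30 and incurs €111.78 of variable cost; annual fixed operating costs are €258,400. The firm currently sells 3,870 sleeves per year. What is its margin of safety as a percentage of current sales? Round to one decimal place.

Contribution margin per unit = €228.30 − €111.78 = €116.52. Break-even units = €258,400 ÷ €116.52 = 2,217.65; break-even revenue = 2,217.65 × €228.30 = €506,288.36.
Actual sales revenue = 3,870 × €228.30 = €883,521.00.
Margin of safety = (€883,521.00 − €506,288.36) ÷ €883,521.00 = 42.7%.

42.7%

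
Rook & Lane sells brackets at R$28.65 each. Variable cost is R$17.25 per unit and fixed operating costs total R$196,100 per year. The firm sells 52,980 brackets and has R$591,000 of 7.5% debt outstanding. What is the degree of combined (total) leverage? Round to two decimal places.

1.66

Contribution at this volume is 52,980 × R$11.40 = R$603,972.00.
EBIT = R$603,972.00 − R$196,100 = R$407,872.00. Interest = R$44,325.00, so EBIT − I = R$363,547.00.
DCL = contribution ÷ (EBIT − I) = R$603,972.00 ÷ R$363,547.00 = 1.6613.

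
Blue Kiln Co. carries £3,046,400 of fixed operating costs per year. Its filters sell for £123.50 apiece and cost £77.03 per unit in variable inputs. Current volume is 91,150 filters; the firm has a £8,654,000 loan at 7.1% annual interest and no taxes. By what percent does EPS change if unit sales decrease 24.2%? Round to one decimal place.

-178.3%

At 91,150 units, contribution = 91,150 × £46.47 = £4,235,740.50.
EBIT = £4,235,740.50 − £3,046,400 = £1,189,340.50.
Interest = £614,434.00, so EBIT − I = £574,906.50.
Degree of combined leverage = contribution ÷ (EBIT − I) = £4,235,740.50 ÷ £574,906.50 = 7.3677.
EPS therefore changes by 7.3677 × (-24.2%) = -178.3%.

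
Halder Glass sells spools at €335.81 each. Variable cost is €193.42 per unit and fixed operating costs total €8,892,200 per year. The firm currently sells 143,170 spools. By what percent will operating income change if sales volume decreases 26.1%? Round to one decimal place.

Contribution at this volume is 143,170 × €142.39 = €20,385,976.30.
Operating income = contribution − fixed costs = €20,385,976.30 − €8,892,200 = €11,493,776.30.
So DOL = total CM / EBIT = €20,385,976.30 / €11,493,776.30 = 1.7737.
So EBIT moves 1.7737 × (-26.1%) = -46.3%.

-46.3%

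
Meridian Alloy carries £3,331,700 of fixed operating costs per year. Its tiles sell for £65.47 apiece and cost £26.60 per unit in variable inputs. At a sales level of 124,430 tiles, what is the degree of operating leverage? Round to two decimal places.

3.21

Contribution at this volume is 124,430 × £38.87 = £4,836,594.10.
Subtracting fixed costs: EBIT = £4,836,594.10 − £3,331,700 = £1,504,894.10.
Degree of operating leverage = £4,836,594.10 / £1,504,894.10 = 3.2139.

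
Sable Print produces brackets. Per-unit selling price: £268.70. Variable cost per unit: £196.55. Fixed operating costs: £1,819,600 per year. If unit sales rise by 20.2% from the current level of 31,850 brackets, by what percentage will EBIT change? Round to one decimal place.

Contribution at this volume is 31,850 × £72.15 = £2,297,977.50.
Operating income = contribution − fixed costs = £2,297,977.50 − £1,819,600 = £478,377.50.
So DOL = total CM / EBIT = £2,297,977.50 / £478,377.50 = 4.8037.
So EBIT moves 4.8037 × (+20.2%) = +97.0%.

+97.0%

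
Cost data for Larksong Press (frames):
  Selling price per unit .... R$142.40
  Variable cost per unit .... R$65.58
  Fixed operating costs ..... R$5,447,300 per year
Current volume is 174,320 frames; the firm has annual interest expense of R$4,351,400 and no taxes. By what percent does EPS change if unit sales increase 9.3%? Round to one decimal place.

Contribution at this volume is 174,320 × R$76.82 = R$13,391,262.40.
Operating income = contribution − fixed costs = R$13,391,262.40 − R$5,447,300 = R$7,943,962.40.
Interest = R$4,351,400.00, so EBIT − I = R$3,592,562.40.
Degree of combined leverage = contribution ÷ (EBIT − I) = R$13,391,262.40 ÷ R$3,592,562.40 = 3.7275.
EPS therefore changes by 3.7275 × (+9.3%) = +34.7%.

+34.7%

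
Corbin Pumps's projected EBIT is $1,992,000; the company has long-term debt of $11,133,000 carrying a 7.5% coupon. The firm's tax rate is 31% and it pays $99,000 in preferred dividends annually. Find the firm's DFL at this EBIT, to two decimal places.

Annual interest charges come to $834,975.00.
Pre-tax preferred-dividend burden = $99,000 ÷ (1 − 0.31) = $143,478.26.
DFL = EBIT ÷ [EBIT − I − D_p/(1−t)] = $1,992,000 ÷ [$1,992,000 − $834,975.00 − $143,478.26] = $1,992,000 ÷ $1,013,546.74 = 1.9654.

1.97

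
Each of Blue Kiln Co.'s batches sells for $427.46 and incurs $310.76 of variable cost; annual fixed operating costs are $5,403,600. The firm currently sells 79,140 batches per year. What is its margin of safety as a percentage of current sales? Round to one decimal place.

Unit CM = price − variable cost = $427.46 − $310.76 = $116.70. Break-even units = $5,403,600 ÷ $116.70 = 46,303.34; break-even revenue = 46,303.34 × $427.46 = $19,792,826.53.
Actual sales revenue = 79,140 × $427.46 = $33,829,184.40.
Margin of safety = ($33,829,184.40 − $19,792,826.53) ÷ $33,829,184.40 = 41.5%.

41.5%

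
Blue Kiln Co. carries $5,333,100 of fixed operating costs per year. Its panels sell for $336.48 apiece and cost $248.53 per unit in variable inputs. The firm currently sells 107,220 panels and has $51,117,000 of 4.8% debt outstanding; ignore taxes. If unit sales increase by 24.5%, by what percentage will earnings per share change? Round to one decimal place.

+140.6%

At 107,220 units, contribution = 107,220 × $87.95 = $9,429,999.00.
EBIT = $9,429,999.00 − $5,333,100 = $4,096,899.00.
After interest of $2,453,616.00, pre-tax earnings = $1,643,283.00.
Degree of combined leverage = contribution ÷ (EBIT − I) = $9,429,999.00 ÷ $1,643,283.00 = 5.7385.
EPS therefore changes by 5.7385 × (+24.5%) = +140.6%.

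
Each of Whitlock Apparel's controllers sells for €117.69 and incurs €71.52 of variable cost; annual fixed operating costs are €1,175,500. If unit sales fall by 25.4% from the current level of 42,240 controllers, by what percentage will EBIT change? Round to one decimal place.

Total contribution margin = 42,240 × €46.17 = €1,950,220.80.
Subtracting fixed costs: EBIT = €1,950,220.80 − €1,175,500 = €774,720.80.
Degree of operating leverage = €1,950,220.80 / €774,720.80 = 2.5173.
Operating income changes by 2.5173 × -25.4% = -63.9%.

-63.9%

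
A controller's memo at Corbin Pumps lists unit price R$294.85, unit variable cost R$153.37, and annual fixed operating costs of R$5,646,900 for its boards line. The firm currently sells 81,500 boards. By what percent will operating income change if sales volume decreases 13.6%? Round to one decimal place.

Contribution at this volume is 81,500 × R$141.48 = R$11,530,620.00.
EBIT = R$11,530,620.00 − R$5,646,900 = R$5,883,720.00.
DOL = contribution ÷ EBIT = R$11,530,620.00 ÷ R$5,883,720.00 = 1.9597.
Operating income changes by 1.9597 × -13.6% = -26.7%.

-26.7%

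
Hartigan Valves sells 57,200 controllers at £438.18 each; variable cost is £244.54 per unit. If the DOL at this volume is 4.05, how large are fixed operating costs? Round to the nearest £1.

£8,341,342

Total contribution margin = 57,200 × £193.64 = £11,076,208.00.
Since DOL = CM ÷ EBIT, EBIT = £11,076,208.00 ÷ 4.05 = £2,734,866.17.
Fixed costs = CM − EBIT = £11,076,208.00 − £2,734,866.17 = £8,341,342.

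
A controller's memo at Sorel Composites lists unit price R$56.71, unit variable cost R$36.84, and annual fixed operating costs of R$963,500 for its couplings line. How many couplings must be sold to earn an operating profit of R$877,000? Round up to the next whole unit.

92,628 couplings

Contribution margin per unit = R$56.71 − R$36.84 = R$19.87.
Units = (FC + target) / CM = (R$963,500 + R$877,000) / R$19.87 = 92,627.08, so 92,628 couplings.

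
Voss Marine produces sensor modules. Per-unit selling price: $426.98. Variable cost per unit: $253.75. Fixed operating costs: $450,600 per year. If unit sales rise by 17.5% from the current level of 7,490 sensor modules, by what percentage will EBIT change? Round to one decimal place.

+26.8%

At 7,490 units, contribution = 7,490 × $173.23 = $1,297,492.70.
Operating income = contribution − fixed costs = $1,297,492.70 − $450,600 = $846,892.70.
Degree of operating leverage = $1,297,492.70 / $846,892.70 = 1.5321.
Operating income changes by 1.5321 × +17.5% = +26.8%.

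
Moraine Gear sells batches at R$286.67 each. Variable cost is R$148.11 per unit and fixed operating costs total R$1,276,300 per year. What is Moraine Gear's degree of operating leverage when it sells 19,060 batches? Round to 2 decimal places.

At 19,060 units, contribution = 19,060 × R$138.56 = R$2,640,953.60.
Operating income = contribution − fixed costs = R$2,640,953.60 − R$1,276,300 = R$1,364,653.60.
Degree of operating leverage = R$2,640,953.60 / R$1,364,653.60 = 1.9353.

1.94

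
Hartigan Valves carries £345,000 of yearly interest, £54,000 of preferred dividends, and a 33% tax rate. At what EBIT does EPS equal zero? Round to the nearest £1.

£425,597

Preferred dividends are paid after tax, so their pre-tax equivalent is £54,000 ÷ (1 − 0.33) = £80,597.01.
Financial break-even EBIT = interest + D_p ÷ (1 − t) = £345,000 + £80,597.01 = £425,597.01.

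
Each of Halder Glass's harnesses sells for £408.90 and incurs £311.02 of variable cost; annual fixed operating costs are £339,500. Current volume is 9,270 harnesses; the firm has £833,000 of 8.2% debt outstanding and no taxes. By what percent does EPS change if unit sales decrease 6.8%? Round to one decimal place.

-12.4%

At 9,270 units, contribution = 9,270 × £97.88 = £907,347.60.
EBIT = £907,347.60 − £339,500 = £567,847.60.
After interest of £68,306.00, pre-tax earnings = £499,541.60.
DCL = total CM / (EBIT − I) = £907,347.60 / £499,541.60 = 1.8164.
EPS therefore changes by 1.8164 × (-6.8%) = -12.4%.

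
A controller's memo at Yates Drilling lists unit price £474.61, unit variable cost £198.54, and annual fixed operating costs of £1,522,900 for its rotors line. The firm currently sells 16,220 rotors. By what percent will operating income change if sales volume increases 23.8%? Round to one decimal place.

+36.1%

At 16,220 units, contribution = 16,220 × £276.07 = £4,477,855.40.
EBIT = £4,477,855.40 − £1,522,900 = £2,954,955.40.
Degree of operating leverage = £4,477,855.40 / £2,954,955.40 = 1.5154.
So EBIT moves 1.5154 × (+23.8%) = +36.1%.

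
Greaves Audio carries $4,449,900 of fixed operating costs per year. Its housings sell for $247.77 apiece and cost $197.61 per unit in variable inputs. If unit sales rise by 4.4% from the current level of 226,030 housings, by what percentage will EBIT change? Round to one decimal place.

Contribution at this volume is 226,030 × $50.16 = $11,337,664.80.
Subtracting fixed costs: EBIT = $11,337,664.80 − $4,449,900 = $6,887,764.80.
DOL = contribution ÷ EBIT = $11,337,664.80 ÷ $6,887,764.80 = 1.6461.
Operating income changes by 1.6461 × +4.4% = +7.2%.

+7.2%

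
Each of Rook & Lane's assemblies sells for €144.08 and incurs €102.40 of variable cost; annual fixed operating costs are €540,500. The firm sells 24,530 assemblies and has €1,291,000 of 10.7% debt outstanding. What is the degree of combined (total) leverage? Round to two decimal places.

2.97

Contribution at this volume is 24,530 × €41.68 = €1,022,410.40.
EBIT = €1,022,410.40 − €540,500 = €481,910.40. Interest = €138,137.00.
DOL = €1,022,410.40 ÷ €481,910.40 = 2.1216; DFL = €481,910.40 ÷ €343,773.40 = 1.4018.
Combined leverage = 2.1216 × 1.4018 = 2.9741.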